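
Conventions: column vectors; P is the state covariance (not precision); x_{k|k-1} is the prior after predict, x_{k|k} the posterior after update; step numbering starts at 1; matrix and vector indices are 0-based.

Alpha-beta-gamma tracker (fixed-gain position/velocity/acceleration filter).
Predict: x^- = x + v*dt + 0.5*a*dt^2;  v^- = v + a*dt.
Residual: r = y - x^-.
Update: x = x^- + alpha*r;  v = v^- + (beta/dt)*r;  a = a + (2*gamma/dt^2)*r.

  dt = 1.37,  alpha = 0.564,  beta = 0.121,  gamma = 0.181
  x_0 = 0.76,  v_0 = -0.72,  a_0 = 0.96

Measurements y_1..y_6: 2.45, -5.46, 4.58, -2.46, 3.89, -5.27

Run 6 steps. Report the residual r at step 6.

resid = -7.0761

step 1: x_pred=0.6745  r=1.7755  x^+=1.6759  v^+=0.7520  a^+=1.3024
step 2: x_pred=3.9284  r=-9.3884  x^+=-1.3666  v^+=1.7072  a^+=-0.5083
step 3: x_pred=0.4951  r=4.0849  x^+=2.7990  v^+=1.3715  a^+=0.2795
step 4: x_pred=4.9404  r=-7.4004  x^+=0.7666  v^+=1.1009  a^+=-1.1478
step 5: x_pred=1.1977  r=2.6923  x^+=2.7161  v^+=-0.2338  a^+=-0.6285
step 6: x_pred=1.8061  r=-7.0761  x^+=-2.1848  v^+=-1.7198  a^+=-1.9933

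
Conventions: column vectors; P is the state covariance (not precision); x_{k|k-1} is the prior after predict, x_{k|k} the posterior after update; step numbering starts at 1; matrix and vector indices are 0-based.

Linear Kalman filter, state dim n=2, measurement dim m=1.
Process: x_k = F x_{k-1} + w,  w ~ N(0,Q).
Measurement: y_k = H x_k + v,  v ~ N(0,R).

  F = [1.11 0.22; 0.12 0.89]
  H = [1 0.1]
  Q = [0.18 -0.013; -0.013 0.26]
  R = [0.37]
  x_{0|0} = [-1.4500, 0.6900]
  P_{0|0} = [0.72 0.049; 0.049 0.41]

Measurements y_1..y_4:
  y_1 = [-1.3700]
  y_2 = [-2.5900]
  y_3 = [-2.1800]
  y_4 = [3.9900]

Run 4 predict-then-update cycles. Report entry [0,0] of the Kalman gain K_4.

step 1: x^-=[-1.4577, 0.4401]  P^-=[1.1109 0.2129; 0.2129 0.6056]  S=[1.5295]  K=[0.7402; 0.1788]  nu=[0.0437]  x^+=[-1.4254, 0.4479]  P^+=[0.2728 0.0105; 0.0105 0.5567]
step 2: x^-=[-1.4836, 0.2276]  P^-=[0.5482 0.1430; 0.1430 0.7071]  S=[0.9539]  K=[0.5897; 0.2240]  nu=[-1.1292]  x^+=[-2.1495, -0.0254]  P^+=[0.2165 0.0170; 0.0170 0.6593]
step 3: x^-=[-2.3915, -0.2805]  P^-=[0.4869 0.1621; 0.1621 0.7889]  S=[0.8973]  K=[0.5608; 0.2686]  nu=[0.2396]  x^+=[-2.2572, -0.2162]  P^+=[0.2048 0.0270; 0.0270 0.7242]
step 4: x^-=[-2.5530, -0.4632]  P^-=[0.4805 0.1834; 0.1834 0.8424]  S=[0.8957]  K=[0.5570; 0.2989]  nu=[6.5893]  x^+=[1.1173, 1.5060]  P^+=[0.2027 0.0343; 0.0343 0.7624]

K[0,0] = 0.5570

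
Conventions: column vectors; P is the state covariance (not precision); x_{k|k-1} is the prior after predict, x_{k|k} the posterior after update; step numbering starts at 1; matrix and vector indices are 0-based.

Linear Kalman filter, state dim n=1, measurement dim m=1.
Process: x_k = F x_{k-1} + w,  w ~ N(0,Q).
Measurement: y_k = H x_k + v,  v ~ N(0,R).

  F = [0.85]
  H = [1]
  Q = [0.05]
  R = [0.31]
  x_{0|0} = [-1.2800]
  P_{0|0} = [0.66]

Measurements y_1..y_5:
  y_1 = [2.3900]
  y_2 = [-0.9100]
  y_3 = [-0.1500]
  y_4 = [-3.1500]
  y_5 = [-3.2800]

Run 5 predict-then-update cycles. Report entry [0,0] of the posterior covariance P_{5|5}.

step 1: x^-=[-1.0880]  P^-=[0.5269]  S=[0.8369]  K=[0.6296]  nu=[3.4780]  x^+=[1.1016]  P^+=[0.1952]
step 2: x^-=[0.9364]  P^-=[0.1910]  S=[0.5010]  K=[0.3812]  nu=[-1.8464]  x^+=[0.2325]  P^+=[0.1182]
step 3: x^-=[0.1976]  P^-=[0.1354]  S=[0.4454]  K=[0.3040]  nu=[-0.3476]  x^+=[0.0919]  P^+=[0.0942]
step 4: x^-=[0.0781]  P^-=[0.1181]  S=[0.4281]  K=[0.2758]  nu=[-3.2281]  x^+=[-0.8123]  P^+=[0.0855]
step 5: x^-=[-0.6905]  P^-=[0.1118]  S=[0.4218]  K=[0.2650]  nu=[-2.5895]  x^+=[-1.3768]  P^+=[0.0822]

P_post[0,0] = 0.0822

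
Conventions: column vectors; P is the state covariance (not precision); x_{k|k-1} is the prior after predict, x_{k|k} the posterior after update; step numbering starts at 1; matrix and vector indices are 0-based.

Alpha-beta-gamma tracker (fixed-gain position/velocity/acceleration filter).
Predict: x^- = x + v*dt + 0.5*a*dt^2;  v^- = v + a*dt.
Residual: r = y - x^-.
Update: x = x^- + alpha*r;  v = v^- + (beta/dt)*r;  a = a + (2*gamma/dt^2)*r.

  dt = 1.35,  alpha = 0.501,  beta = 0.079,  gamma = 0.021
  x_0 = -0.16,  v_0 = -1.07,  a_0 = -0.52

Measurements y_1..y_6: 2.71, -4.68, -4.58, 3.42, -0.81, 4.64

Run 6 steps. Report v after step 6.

step 1: x_pred=-2.0784  r=4.7884  x^+=0.3206  v^+=-1.4918  a^+=-0.4097
step 2: x_pred=-2.0666  r=-2.6134  x^+=-3.3759  v^+=-2.1978  a^+=-0.4699
step 3: x_pred=-6.7711  r=2.1911  x^+=-5.6733  v^+=-2.7039  a^+=-0.4194
step 4: x_pred=-9.7057  r=13.1257  x^+=-3.1297  v^+=-2.5019  a^+=-0.1169
step 5: x_pred=-6.6139  r=5.8039  x^+=-3.7061  v^+=-2.3201  a^+=0.0169
step 6: x_pred=-6.8229  r=11.4629  x^+=-1.0800  v^+=-1.6266  a^+=0.2810

v_post = -1.6266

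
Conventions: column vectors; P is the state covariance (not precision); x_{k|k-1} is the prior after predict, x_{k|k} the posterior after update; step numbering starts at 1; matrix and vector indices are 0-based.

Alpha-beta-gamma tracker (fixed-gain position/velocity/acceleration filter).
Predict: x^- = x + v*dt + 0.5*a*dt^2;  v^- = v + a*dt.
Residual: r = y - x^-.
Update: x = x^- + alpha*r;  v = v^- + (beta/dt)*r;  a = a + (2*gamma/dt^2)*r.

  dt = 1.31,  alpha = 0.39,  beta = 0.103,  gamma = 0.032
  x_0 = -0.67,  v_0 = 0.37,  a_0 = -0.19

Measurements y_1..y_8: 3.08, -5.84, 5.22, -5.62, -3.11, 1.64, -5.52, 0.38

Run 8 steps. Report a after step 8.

step 1: x_pred=-0.3483  r=3.4283  x^+=0.9887  v^+=0.3907  a^+=-0.0621
step 2: x_pred=1.4472  r=-7.2872  x^+=-1.3948  v^+=-0.2637  a^+=-0.3339
step 3: x_pred=-2.0268  r=7.2468  x^+=0.7994  v^+=-0.1313  a^+=-0.0636
step 4: x_pred=0.5728  r=-6.1928  x^+=-1.8424  v^+=-0.7016  a^+=-0.2946
step 5: x_pred=-3.0143  r=-0.0957  x^+=-3.0517  v^+=-1.0951  a^+=-0.2982
step 6: x_pred=-4.7421  r=6.3821  x^+=-2.2531  v^+=-0.9839  a^+=-0.0602
step 7: x_pred=-3.5936  r=-1.9264  x^+=-4.3449  v^+=-1.2142  a^+=-0.1320
step 8: x_pred=-6.0487  r=6.4287  x^+=-3.5415  v^+=-0.8816  a^+=0.1078

a_post = 0.1078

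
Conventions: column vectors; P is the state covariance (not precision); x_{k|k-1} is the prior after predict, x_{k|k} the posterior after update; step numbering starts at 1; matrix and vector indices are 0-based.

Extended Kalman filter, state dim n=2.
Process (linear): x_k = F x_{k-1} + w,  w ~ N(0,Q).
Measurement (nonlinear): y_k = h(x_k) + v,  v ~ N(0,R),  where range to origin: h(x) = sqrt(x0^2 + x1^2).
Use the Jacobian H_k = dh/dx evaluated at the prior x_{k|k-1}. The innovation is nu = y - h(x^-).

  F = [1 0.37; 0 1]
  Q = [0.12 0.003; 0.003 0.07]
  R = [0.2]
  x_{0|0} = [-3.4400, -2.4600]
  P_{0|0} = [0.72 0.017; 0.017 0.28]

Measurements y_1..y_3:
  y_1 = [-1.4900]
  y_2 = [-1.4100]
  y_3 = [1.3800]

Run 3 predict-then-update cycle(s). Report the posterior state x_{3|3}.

x_post = [0.2171, 0.9942]

step 1: x^-=[-4.3502, -2.4600]  P^-=[0.8909 0.1236; 0.1236 0.3500]  H_jac=[-0.8705 -0.4922]  S=[1.0658]  K=[-0.7847; -0.2626]  nu=[-6.4876]  x^+=[0.7408, -0.7564]  P^+=[0.2346 -0.0960; -0.0960 0.2765]
step 2: x^-=[0.4610, -0.7564]  P^-=[0.3214 0.0093; 0.0093 0.3465]  H_jac=[0.5204 -0.8539]  S=[0.5315]  K=[0.2998; -0.5477]  nu=[-2.2958]  x^+=[-0.2273, 0.5009]  P^+=[0.2736 0.0965; 0.0965 0.1871]
step 3: x^-=[-0.0420, 0.5009]  P^-=[0.4907 0.1688; 0.1688 0.2571]  H_jac=[-0.0835 0.9965]  S=[0.4306]  K=[0.2954; 0.5622]  nu=[0.8773]  x^+=[0.2171, 0.9942]  P^+=[0.4531 0.0973; 0.0973 0.1210]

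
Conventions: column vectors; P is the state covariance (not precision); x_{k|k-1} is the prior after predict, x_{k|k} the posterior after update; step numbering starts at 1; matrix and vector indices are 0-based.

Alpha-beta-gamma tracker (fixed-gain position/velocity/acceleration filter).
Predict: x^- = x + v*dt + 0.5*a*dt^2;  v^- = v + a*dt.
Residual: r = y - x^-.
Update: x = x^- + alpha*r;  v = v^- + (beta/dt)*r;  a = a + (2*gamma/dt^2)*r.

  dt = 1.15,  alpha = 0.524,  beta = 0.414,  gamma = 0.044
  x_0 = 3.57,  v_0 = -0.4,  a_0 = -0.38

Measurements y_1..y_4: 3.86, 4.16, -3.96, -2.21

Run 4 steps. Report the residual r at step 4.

step 1: x_pred=2.8587  r=1.0013  x^+=3.3834  v^+=-0.4765  a^+=-0.3134
step 2: x_pred=2.6282  r=1.5318  x^+=3.4308  v^+=-0.2855  a^+=-0.2114
step 3: x_pred=2.9627  r=-6.9227  x^+=-0.6648  v^+=-3.0208  a^+=-0.6721
step 4: x_pred=-4.5831  r=2.3731  x^+=-3.3396  v^+=-2.9394  a^+=-0.5142

resid = 2.3731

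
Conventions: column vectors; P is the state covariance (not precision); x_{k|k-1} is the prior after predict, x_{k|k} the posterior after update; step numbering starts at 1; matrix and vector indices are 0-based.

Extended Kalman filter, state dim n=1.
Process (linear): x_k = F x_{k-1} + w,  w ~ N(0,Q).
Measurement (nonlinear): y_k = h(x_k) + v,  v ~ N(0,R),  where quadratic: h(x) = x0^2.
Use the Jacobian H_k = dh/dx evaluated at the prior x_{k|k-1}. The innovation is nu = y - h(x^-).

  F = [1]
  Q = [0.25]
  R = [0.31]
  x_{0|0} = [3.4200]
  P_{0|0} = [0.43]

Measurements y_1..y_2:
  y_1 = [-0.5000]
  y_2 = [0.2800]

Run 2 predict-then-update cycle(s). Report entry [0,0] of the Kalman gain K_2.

step 1: x^-=[3.4200]  P^-=[0.6800]  H_jac=[6.8400]  S=[32.1242]  K=[0.1448]  nu=[-12.1964]  x^+=[1.6541]  P^+=[0.0066]
step 2: x^-=[1.6541]  P^-=[0.2566]  H_jac=[3.3082]  S=[3.1179]  K=[0.2722]  nu=[-2.4561]  x^+=[0.9855]  P^+=[0.0255]

K[0,0] = 0.2722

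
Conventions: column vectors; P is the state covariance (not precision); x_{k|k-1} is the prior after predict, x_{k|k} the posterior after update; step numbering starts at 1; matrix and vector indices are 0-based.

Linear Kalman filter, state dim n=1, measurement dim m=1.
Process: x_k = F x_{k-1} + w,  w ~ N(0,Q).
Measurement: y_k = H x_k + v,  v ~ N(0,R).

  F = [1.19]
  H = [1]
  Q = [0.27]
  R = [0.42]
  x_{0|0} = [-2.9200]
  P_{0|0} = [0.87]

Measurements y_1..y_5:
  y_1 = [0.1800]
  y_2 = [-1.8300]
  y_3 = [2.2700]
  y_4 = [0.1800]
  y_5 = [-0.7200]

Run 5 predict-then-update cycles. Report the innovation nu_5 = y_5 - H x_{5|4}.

innov = [-1.2491]

step 1: x^-=[-3.4748]  P^-=[1.5020]  S=[1.9220]  K=[0.7815]  nu=[3.6548]  x^+=[-0.6187]  P^+=[0.3282]
step 2: x^-=[-0.7362]  P^-=[0.7348]  S=[1.1548]  K=[0.6363]  nu=[-1.0938]  x^+=[-1.4322]  P^+=[0.2672]
step 3: x^-=[-1.7043]  P^-=[0.6484]  S=[1.0684]  K=[0.6069]  nu=[3.9743]  x^+=[0.7077]  P^+=[0.2549]
step 4: x^-=[0.8422]  P^-=[0.6310]  S=[1.0510]  K=[0.6004]  nu=[-0.6622]  x^+=[0.4446]  P^+=[0.2522]
step 5: x^-=[0.5291]  P^-=[0.6271]  S=[1.0471]  K=[0.5989]  nu=[-1.2491]  x^+=[-0.2190]  P^+=[0.2515]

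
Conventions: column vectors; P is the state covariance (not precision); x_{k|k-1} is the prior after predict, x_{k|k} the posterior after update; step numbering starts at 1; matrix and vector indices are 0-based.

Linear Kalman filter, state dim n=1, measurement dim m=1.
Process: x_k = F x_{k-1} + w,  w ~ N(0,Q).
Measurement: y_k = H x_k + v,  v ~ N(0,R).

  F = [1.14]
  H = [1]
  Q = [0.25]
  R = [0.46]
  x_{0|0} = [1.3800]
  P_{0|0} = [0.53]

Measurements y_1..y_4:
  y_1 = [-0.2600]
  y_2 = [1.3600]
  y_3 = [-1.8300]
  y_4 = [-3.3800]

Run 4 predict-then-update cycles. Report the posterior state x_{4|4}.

step 1: x^-=[1.5732]  P^-=[0.9388]  S=[1.3988]  K=[0.6711]  nu=[-1.8332]  x^+=[0.3429]  P^+=[0.3087]
step 2: x^-=[0.3909]  P^-=[0.6512]  S=[1.1112]  K=[0.5860]  nu=[0.9691]  x^+=[0.9588]  P^+=[0.2696]
step 3: x^-=[1.0930]  P^-=[0.6003]  S=[1.0603]  K=[0.5662]  nu=[-2.9230]  x^+=[-0.5619]  P^+=[0.2604]
step 4: x^-=[-0.6406]  P^-=[0.5885]  S=[1.0485]  K=[0.5613]  nu=[-2.7394]  x^+=[-2.1781]  P^+=[0.2582]

x_post = [-2.1781]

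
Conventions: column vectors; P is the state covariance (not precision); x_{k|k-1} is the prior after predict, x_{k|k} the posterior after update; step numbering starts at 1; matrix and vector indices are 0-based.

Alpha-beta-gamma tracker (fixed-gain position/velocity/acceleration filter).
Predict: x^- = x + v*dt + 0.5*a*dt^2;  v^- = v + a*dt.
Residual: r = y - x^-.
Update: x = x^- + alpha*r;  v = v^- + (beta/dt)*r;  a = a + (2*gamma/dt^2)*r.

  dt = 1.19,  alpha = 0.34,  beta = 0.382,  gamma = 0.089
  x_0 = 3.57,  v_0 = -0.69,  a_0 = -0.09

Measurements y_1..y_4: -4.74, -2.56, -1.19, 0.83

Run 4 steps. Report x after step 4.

x_post = -5.5824

step 1: x_pred=2.6852  r=-7.4252  x^+=0.1606  v^+=-3.1806  a^+=-1.0233
step 2: x_pred=-4.3489  r=1.7889  x^+=-3.7407  v^+=-3.8241  a^+=-0.7985
step 3: x_pred=-8.8568  r=7.6668  x^+=-6.2501  v^+=-2.3132  a^+=0.1652
step 4: x_pred=-8.8858  r=9.7158  x^+=-5.5824  v^+=1.0023  a^+=1.3865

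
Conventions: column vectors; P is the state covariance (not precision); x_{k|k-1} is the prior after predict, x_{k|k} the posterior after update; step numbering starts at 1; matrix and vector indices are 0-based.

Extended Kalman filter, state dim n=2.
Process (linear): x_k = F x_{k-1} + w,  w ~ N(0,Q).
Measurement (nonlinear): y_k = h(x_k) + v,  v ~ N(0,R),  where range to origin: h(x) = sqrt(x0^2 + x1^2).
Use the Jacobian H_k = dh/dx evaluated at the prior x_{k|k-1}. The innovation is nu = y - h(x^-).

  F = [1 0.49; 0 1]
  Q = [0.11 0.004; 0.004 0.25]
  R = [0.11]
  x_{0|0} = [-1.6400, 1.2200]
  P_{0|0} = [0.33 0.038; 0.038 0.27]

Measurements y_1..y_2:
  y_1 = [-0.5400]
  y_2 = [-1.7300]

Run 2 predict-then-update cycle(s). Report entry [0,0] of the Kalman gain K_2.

step 1: x^-=[-1.0422, 1.2200]  P^-=[0.5421 0.1743; 0.1743 0.5200]  H_jac=[-0.6495 0.7603]  S=[0.4671]  K=[-0.4700; 0.6040]  nu=[-2.1446]  x^+=[-0.0343, -0.0753]  P^+=[0.4389 0.3069; 0.3069 0.3496]
step 2: x^-=[-0.0712, -0.0753]  P^-=[0.9336 0.4822; 0.4822 0.5996]  H_jac=[-0.6868 -0.7269]  S=[1.3485]  K=[-0.7354; -0.5687]  nu=[-1.8336]  x^+=[1.2772, 0.9675]  P^+=[0.2044 -0.0818; -0.0818 0.1634]

K[0,0] = -0.7354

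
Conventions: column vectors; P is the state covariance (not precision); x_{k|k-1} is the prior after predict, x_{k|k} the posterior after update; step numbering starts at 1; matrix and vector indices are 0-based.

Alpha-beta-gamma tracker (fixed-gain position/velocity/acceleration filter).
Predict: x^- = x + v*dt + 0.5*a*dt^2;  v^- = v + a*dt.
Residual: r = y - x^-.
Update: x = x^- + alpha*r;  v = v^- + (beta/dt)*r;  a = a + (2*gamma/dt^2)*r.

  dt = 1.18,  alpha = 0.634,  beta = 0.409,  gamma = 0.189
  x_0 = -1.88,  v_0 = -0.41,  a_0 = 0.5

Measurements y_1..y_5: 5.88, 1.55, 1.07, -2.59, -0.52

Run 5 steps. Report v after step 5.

step 1: x_pred=-2.0157  r=7.8957  x^+=2.9902  v^+=2.9167  a^+=2.6435
step 2: x_pred=8.2723  r=-6.7223  x^+=4.0104  v^+=3.7060  a^+=0.8185
step 3: x_pred=8.9533  r=-7.8833  x^+=3.9553  v^+=1.9395  a^+=-1.3216
step 4: x_pred=5.3238  r=-7.9138  x^+=0.3064  v^+=-2.3630  a^+=-3.4700
step 5: x_pred=-4.8977  r=4.3777  x^+=-2.1222  v^+=-4.9402  a^+=-2.2815

v_post = -4.9402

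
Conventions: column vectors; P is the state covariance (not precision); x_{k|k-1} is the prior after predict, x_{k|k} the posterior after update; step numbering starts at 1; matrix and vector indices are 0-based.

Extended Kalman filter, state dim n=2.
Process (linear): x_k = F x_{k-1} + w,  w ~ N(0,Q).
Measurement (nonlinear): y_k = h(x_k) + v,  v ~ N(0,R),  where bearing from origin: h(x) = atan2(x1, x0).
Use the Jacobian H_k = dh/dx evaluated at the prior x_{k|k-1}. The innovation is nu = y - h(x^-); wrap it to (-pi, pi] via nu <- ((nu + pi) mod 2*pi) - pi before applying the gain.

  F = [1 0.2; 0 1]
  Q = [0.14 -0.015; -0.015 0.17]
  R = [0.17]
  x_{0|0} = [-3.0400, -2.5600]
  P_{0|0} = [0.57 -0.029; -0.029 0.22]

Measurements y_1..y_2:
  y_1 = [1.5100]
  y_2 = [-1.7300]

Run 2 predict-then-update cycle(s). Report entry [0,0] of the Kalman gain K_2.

step 1: x^-=[-3.5520, -2.5600]  P^-=[0.7072 0.0000; 0.0000 0.3900]  H_jac=[0.1335 -0.1853]  S=[0.1960]  K=[0.4818; -0.3687]  nu=[-2.2561]  x^+=[-4.6391, -1.7282]  P^+=[0.6617 0.0348; 0.0348 0.3634]
step 2: x^-=[-4.9847, -1.7282]  P^-=[0.8302 0.0925; 0.0925 0.5334]  H_jac=[0.0621 -0.1791]  S=[0.1882]  K=[0.1858; -0.4769]  nu=[1.0779]  x^+=[-4.7844, -2.2422]  P^+=[0.8237 0.1092; 0.1092 0.4905]

K[0,0] = 0.1858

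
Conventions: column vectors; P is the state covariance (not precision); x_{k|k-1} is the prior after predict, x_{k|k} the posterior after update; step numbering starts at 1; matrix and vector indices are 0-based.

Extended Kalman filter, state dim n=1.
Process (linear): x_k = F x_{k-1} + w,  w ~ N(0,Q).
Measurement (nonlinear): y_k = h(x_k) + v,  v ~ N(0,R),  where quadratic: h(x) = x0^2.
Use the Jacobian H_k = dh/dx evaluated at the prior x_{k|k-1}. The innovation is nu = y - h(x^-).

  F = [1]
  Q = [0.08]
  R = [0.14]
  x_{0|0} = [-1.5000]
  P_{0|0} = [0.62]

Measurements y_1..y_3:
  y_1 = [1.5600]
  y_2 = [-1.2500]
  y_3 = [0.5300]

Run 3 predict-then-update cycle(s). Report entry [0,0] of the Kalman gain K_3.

K[0,0] = -0.3663

step 1: x^-=[-1.5000]  P^-=[0.7000]  H_jac=[-3.0000]  S=[6.4400]  K=[-0.3261]  nu=[-0.6900]  x^+=[-1.2750]  P^+=[0.0152]
step 2: x^-=[-1.2750]  P^-=[0.0952]  H_jac=[-2.5500]  S=[0.7592]  K=[-0.3198]  nu=[-2.8756]  x^+=[-0.3553]  P^+=[0.0176]
step 3: x^-=[-0.3553]  P^-=[0.0976]  H_jac=[-0.7105]  S=[0.1893]  K=[-0.3663]  nu=[0.4038]  x^+=[-0.5032]  P^+=[0.0722]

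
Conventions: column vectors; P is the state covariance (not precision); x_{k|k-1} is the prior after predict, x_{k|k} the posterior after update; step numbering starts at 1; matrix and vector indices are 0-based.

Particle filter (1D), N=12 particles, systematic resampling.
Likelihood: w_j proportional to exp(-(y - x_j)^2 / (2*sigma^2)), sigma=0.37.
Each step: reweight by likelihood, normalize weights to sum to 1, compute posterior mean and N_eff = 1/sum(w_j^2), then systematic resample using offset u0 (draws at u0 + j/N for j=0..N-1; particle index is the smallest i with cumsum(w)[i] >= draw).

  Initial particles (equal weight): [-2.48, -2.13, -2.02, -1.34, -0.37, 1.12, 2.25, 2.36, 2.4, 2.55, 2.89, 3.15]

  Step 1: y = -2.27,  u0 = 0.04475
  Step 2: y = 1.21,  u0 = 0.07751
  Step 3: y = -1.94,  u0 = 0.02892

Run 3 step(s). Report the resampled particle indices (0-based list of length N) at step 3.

resampled_idx = [0, 1, 2, 3, 4, 5, 6, 7, 8, 9, 10, 11]

step 1: w=[0.3248, 0.3552, 0.3037, 0.0162, 0.0000, 0.0000, 0.0000, 0.0000, 0.0000, 0.0000, 0.0000, 0.0000]  mean=-2.1975  Neff=3.0843  idx=[0, 0, 0, 0, 1, 1, 1, 1, 2, 2, 2, 2]
step 2: w=[0.0000, 0.0000, 0.0000, 0.0000, 0.0167, 0.0167, 0.0167, 0.0167, 0.2333, 0.2333, 0.2333, 0.2333]  mean=-2.0273  Neff=4.5683  idx=[8, 8, 8, 9, 9, 9, 10, 10, 10, 11, 11, 11]
step 3: w=[0.0833, 0.0833, 0.0833, 0.0833, 0.0833, 0.0833, 0.0833, 0.0833, 0.0833, 0.0833, 0.0833, 0.0833]  mean=-2.0200  Neff=12.0000  idx=[0, 1, 2, 3, 4, 5, 6, 7, 8, 9, 10, 11]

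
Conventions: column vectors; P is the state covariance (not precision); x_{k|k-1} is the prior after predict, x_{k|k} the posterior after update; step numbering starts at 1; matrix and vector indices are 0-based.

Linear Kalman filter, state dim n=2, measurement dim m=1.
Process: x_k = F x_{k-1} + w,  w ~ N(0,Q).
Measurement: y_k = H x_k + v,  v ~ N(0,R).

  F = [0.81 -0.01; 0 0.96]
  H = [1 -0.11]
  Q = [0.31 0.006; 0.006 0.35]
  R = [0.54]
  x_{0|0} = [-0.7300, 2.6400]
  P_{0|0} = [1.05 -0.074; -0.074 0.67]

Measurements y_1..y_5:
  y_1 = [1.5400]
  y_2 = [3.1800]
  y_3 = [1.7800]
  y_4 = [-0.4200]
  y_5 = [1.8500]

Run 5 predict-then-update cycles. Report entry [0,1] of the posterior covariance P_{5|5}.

P_post[0,1] = 0.1440

step 1: x^-=[-0.6177, 2.5344]  P^-=[1.0002 -0.0580; -0.0580 0.9675]  S=[1.5646]  K=[0.6433; -0.1051]  nu=[2.4365]  x^+=[0.9497, 2.2784]  P^+=[0.3526 0.0478; 0.0478 0.9502]
step 2: x^-=[0.7465, 2.1873]  P^-=[0.5407 0.0340; 0.0340 1.2257]  S=[1.0880]  K=[0.4935; -0.0926]  nu=[2.6741]  x^+=[2.0662, 1.9395]  P^+=[0.2757 0.0838; 0.0838 1.2164]
step 3: x^-=[1.6542, 1.8620]  P^-=[0.4897 0.0595; 0.0595 1.4710]  S=[1.0344]  K=[0.4671; -0.0989]  nu=[0.3306]  x^+=[1.8086, 1.8292]  P^+=[0.2640 0.1073; 0.1073 1.4609]
step 4: x^-=[1.4467, 1.7561]  P^-=[0.4816 0.0754; 0.0754 1.6963]  S=[1.0256]  K=[0.4615; -0.1084]  nu=[-1.6735]  x^+=[0.6743, 1.9376]  P^+=[0.2632 0.1267; 0.1267 1.6843]
step 5: x^-=[0.5268, 1.8600]  P^-=[0.4808 0.0884; 0.0884 1.9022]  S=[1.0244]  K=[0.4599; -0.1180]  nu=[1.5278]  x^+=[1.2294, 1.6798]  P^+=[0.2642 0.1440; 0.1440 1.8880]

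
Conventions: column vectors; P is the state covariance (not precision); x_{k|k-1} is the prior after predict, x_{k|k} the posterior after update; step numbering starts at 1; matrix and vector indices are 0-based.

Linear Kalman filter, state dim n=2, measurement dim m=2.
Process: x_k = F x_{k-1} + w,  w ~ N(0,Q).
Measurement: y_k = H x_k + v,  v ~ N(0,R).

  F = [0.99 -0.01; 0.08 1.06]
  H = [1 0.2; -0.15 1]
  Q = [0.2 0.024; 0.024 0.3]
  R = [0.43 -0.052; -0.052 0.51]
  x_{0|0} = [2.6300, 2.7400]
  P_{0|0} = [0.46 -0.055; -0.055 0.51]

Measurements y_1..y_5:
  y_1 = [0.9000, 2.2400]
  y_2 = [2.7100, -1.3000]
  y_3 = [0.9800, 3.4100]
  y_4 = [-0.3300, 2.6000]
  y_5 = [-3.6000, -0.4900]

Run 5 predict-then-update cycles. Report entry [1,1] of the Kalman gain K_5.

K[1,1] = 0.5293

step 1: x^-=[2.5763, 3.1148]  P^-=[0.6520 -0.0026; -0.0026 0.8667]  S=[1.1156 0.0210; 0.0210 1.3921]  K=[0.5855 -0.0810; 0.1413 0.6207]  nu=[-2.2993, -0.4884]  x^+=[1.2697, 2.4867]  P^+=[0.2624 -0.0324; -0.0324 0.3044]
step 2: x^-=[1.2321, 2.7375]  P^-=[0.4579 0.0076; 0.0076 0.6382]  S=[0.9165 0.0143; 0.0143 1.1562]  K=[0.5022 -0.0590; 0.1390 0.5492]  nu=[0.9304, -3.8527]  x^+=[1.9269, 0.7507]  P^+=[0.2236 -0.0227; -0.0227 0.2695]
step 3: x^-=[1.9001, 0.9499]  P^-=[0.4196 0.0151; 0.0151 0.6004]  S=[0.8796 0.0197; 0.0197 1.1153]  K=[0.4816 -0.0515; 0.1416 0.5338]  nu=[-1.1101, 2.7451]  x^+=[1.2242, 2.2580]  P^+=[0.2136 -0.0192; -0.0192 0.2620]
step 4: x^-=[1.1894, 2.4914]  P^-=[0.4098 0.0180; 0.0180 0.5925]  S=[0.8706 0.0224; 0.0224 1.1063]  K=[0.4760 -0.0490; 0.1431 0.5302]  nu=[-2.0177, 0.2870]  x^+=[0.2149, 2.3549]  P^+=[0.2109 -0.0181; -0.0181 0.2602]
step 5: x^-=[0.1892, 2.5134]  P^-=[0.4071 0.0190; 0.0190 0.5907]  S=[0.8683 0.0235; 0.0235 1.1042]  K=[0.4745 -0.0482; 0.1436 0.5293]  nu=[-4.2919, -2.9750]  x^+=[-1.7038, 0.3223]  P^+=[0.2101 -0.0177; -0.0177 0.2598]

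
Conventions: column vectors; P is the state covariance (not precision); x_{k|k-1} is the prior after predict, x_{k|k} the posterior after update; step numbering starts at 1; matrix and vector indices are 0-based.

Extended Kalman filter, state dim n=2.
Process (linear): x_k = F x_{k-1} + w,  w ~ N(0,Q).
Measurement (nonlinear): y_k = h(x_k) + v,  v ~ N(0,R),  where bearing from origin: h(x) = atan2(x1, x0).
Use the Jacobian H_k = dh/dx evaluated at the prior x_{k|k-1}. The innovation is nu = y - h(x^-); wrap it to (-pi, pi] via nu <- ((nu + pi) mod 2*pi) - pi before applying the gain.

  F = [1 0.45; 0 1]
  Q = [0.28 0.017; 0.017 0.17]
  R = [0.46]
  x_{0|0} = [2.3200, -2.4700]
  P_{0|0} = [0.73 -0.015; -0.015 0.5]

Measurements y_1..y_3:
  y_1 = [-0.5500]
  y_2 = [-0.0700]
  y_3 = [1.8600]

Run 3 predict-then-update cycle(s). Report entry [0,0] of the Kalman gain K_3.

step 1: x^-=[1.2085, -2.4700]  P^-=[1.0978 0.2270; 0.2270 0.6700]  H_jac=[0.3267 0.1598]  S=[0.6180]  K=[0.6390; 0.2933]  nu=[0.5658]  x^+=[1.5700, -2.3041]  P^+=[0.8454 0.1112; 0.1112 0.6168]
step 2: x^-=[0.5332, -2.3041]  P^-=[1.3504 0.4058; 0.4058 0.7868]  H_jac=[0.4120 0.0953]  S=[0.7282]  K=[0.8171; 0.3326]  nu=[1.2734]  x^+=[1.5736, -1.8806]  P^+=[0.8643 0.2079; 0.2079 0.7063]
step 3: x^-=[0.7274, -1.8806]  P^-=[1.4744 0.5427; 0.5427 0.8763]  H_jac=[0.4626 0.1789]  S=[0.8933]  K=[0.8721; 0.4565]  nu=[3.0617]  x^+=[3.3976, -0.4828]  P^+=[0.7949 0.1871; 0.1871 0.6901]

K[0,0] = 0.8721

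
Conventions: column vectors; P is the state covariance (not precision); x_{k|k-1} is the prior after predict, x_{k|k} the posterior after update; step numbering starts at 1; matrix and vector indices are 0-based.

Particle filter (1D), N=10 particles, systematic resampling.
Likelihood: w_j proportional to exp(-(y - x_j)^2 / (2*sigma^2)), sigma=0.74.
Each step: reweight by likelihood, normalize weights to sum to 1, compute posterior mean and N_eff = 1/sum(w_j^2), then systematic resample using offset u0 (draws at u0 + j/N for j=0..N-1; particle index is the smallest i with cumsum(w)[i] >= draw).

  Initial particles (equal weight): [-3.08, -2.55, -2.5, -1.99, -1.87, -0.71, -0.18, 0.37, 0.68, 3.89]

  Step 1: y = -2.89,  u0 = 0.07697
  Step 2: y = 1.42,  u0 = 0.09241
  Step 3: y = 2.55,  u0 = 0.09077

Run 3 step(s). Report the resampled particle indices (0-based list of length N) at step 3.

resampled_idx = [1, 3, 5, 5, 6, 7, 7, 8, 9, 9]

step 1: w=[0.2676, 0.2488, 0.2407, 0.1320, 0.1070, 0.0036, 0.0003, 0.0000, 0.0000, 0.0000]  mean=-2.5256  Neff=4.5389  idx=[0, 0, 1, 1, 1, 2, 2, 3, 3, 4]
step 2: w=[0.0001, 0.0001, 0.0054, 0.0054, 0.0054, 0.0078, 0.0078, 0.2370, 0.2370, 0.4938]  mean=-1.9480  Neff=2.8055  idx=[7, 7, 8, 8, 8, 9, 9, 9, 9, 9]
step 3: w=[0.0545, 0.0545, 0.0545, 0.0545, 0.0545, 0.1455, 0.1455, 0.1455, 0.1455, 0.1455]  mean=-1.9027  Neff=8.2854  idx=[1, 3, 5, 5, 6, 7, 7, 8, 9, 9]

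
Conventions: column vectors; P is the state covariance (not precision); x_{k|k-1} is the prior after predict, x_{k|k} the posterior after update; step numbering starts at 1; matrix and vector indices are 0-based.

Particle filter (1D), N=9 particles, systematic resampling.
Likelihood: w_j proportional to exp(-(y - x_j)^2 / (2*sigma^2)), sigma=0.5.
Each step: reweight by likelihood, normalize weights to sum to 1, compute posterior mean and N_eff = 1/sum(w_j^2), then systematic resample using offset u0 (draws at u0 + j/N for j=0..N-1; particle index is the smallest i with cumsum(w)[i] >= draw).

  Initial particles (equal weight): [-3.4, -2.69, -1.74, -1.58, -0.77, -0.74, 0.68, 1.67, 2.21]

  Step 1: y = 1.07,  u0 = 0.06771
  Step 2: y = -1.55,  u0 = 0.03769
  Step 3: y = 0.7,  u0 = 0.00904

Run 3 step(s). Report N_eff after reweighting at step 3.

N_eff = 9.0000

step 1: w=[0.0000, 0.0000, 0.0000, 0.0000, 0.0009, 0.0011, 0.5669, 0.3740, 0.0571]  mean=1.1348  Neff=2.1528  idx=[6, 6, 6, 6, 6, 7, 7, 7, 8]
step 2: w=[0.2000, 0.2000, 0.2000, 0.2000, 0.2000, 0.0000, 0.0000, 0.0000, 0.0000]  mean=0.6800  Neff=5.0001  idx=[0, 0, 1, 1, 2, 2, 3, 4, 4]
step 3: w=[0.1111, 0.1111, 0.1111, 0.1111, 0.1111, 0.1111, 0.1111, 0.1111, 0.1111]  mean=0.6800  Neff=9.0000  idx=[0, 1, 2, 3, 4, 5, 6, 7, 8]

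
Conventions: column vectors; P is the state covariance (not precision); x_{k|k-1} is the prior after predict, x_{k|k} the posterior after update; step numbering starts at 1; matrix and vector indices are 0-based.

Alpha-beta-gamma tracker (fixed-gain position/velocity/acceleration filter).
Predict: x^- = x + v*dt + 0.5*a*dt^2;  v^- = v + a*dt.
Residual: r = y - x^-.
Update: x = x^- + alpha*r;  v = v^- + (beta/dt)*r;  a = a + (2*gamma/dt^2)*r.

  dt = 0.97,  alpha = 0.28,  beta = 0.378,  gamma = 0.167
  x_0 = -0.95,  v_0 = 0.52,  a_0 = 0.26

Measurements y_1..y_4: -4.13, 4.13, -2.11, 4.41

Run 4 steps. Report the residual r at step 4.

resid = 3.3720

step 1: x_pred=-0.3233  r=-3.8067  x^+=-1.3892  v^+=-0.7112  a^+=-1.0913
step 2: x_pred=-2.5925  r=6.7225  x^+=-0.7102  v^+=0.8499  a^+=1.2950
step 3: x_pred=0.7234  r=-2.8334  x^+=-0.0699  v^+=1.0019  a^+=0.2892
step 4: x_pred=1.0380  r=3.3720  x^+=1.9821  v^+=2.5965  a^+=1.4862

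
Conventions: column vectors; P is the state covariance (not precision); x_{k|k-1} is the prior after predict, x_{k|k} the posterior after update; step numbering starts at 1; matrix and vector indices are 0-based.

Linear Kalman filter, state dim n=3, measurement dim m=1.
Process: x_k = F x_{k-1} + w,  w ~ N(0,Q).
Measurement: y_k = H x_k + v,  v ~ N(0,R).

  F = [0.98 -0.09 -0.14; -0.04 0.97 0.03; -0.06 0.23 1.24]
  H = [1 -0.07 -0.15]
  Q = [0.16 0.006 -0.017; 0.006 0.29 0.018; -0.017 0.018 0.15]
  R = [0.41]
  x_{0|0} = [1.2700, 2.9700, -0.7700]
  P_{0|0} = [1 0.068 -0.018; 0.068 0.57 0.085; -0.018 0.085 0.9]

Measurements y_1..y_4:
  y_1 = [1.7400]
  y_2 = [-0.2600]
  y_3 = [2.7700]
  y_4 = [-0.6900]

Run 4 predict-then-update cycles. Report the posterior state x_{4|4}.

x_post = [0.5563, 2.5770, 1.5721]

step 1: x^-=[1.0851, 2.8070, -0.3479]  P^-=[1.1377 -0.0343 -0.2624; -0.0343 0.8284 0.2802; -0.2624 0.2802 1.6169]  S=[1.6776]  K=[0.7031; -0.0800; -0.3127]  nu=[0.7992]  x^+=[1.6470, 2.7430, -0.5978]  P^+=[0.3084 0.0602 0.1064; 0.0602 0.8177 0.2382; 0.1064 0.2382 1.4529]
step 2: x^-=[1.4509, 2.5769, -0.2092]  P^-=[0.4575 -0.0554 -0.1945; -0.0554 1.0701 0.5339; -0.1945 0.5339 2.5467]  S=[1.0074]  K=[0.4870; -0.2089; -0.6093]  nu=[-1.5619]  x^+=[0.6903, 2.9032, 0.7425]  P^+=[0.2186 0.0470 0.1045; 0.0470 1.0261 0.4056; 0.1045 0.4056 2.1727]
step 3: x^-=[0.3112, 2.8108, 1.5470]  P^-=[0.3941 -0.1089 -0.3479; -0.1089 1.2775 0.8105; -0.3479 0.8105 3.7603]  S=[1.0316]  K=[0.4400; -0.3101; -0.9390]  nu=[2.8876]  x^+=[1.5818, 1.9153, -1.1644]  P^+=[0.1944 0.0318 0.0783; 0.0318 1.1783 0.5100; 0.0783 0.5100 2.8507]
step 4: x^-=[1.5408, 1.7596, -1.0982]  P^-=[0.3978 -0.1540 -0.5179; -0.1540 1.4286 0.9982; -0.5179 0.9982 4.8747]  S=[1.1224]  K=[0.4333; -0.3597; -1.1751]  nu=[-2.2724]  x^+=[0.5563, 2.5770, 1.5721]  P^+=[0.1871 0.0209 0.0536; 0.0209 1.2834 0.5238; 0.0536 0.5238 3.3248]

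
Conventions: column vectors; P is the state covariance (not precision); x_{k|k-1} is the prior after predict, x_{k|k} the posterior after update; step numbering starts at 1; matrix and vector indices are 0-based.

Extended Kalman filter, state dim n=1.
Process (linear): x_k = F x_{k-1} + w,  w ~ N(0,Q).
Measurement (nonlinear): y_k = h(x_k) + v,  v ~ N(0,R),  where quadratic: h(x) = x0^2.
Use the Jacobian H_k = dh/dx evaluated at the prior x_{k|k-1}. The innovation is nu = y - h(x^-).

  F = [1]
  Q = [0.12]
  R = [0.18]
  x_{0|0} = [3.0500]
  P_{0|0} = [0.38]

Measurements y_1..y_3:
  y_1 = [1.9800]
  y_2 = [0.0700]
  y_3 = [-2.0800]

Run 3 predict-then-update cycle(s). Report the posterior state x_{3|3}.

x_post = [-0.1191]

step 1: x^-=[3.0500]  P^-=[0.5000]  H_jac=[6.1000]  S=[18.7850]  K=[0.1624]  nu=[-7.3225]  x^+=[1.8611]  P^+=[0.0048]
step 2: x^-=[1.8611]  P^-=[0.1248]  H_jac=[3.7222]  S=[1.9089]  K=[0.2433]  nu=[-3.3937]  x^+=[1.0353]  P^+=[0.0118]
step 3: x^-=[1.0353]  P^-=[0.1318]  H_jac=[2.0706]  S=[0.7450]  K=[0.3663]  nu=[-3.1519]  x^+=[-0.1191]  P^+=[0.0318]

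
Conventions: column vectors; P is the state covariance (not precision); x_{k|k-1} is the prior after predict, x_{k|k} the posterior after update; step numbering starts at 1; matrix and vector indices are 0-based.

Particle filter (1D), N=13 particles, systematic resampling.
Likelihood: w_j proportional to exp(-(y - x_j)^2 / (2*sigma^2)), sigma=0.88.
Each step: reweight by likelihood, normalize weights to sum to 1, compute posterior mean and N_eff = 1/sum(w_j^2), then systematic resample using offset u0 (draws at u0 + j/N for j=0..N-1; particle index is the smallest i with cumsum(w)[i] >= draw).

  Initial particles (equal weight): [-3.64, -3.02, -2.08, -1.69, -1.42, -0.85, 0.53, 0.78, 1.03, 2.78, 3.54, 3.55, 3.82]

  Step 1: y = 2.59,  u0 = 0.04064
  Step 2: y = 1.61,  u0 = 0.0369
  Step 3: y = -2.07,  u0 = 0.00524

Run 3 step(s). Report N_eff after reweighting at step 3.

N_eff = 4.0636

step 1: w=[0.0000, 0.0000, 0.0000, 0.0000, 0.0000, 0.0002, 0.0226, 0.0422, 0.0727, 0.3420, 0.1955, 0.1931, 0.1318]  mean=2.9510  Neff=4.6005  idx=[7, 8, 9, 9, 9, 9, 10, 10, 10, 11, 11, 12, 12]
step 2: w=[0.1765, 0.2217, 0.1138, 0.1138, 0.1138, 0.1138, 0.0249, 0.0249, 0.0249, 0.0242, 0.0242, 0.0118, 0.0118]  mean=2.1575  Neff=7.3852  idx=[0, 0, 1, 1, 1, 2, 2, 3, 4, 4, 5, 7, 10]
step 3: w=[0.3176, 0.3176, 0.1216, 0.1216, 0.1216, 0.0000, 0.0000, 0.0000, 0.0000, 0.0000, 0.0000, 0.0000, 0.0000]  mean=0.8714  Neff=4.0636  idx=[0, 0, 0, 0, 0, 1, 1, 1, 1, 2, 3, 3, 4]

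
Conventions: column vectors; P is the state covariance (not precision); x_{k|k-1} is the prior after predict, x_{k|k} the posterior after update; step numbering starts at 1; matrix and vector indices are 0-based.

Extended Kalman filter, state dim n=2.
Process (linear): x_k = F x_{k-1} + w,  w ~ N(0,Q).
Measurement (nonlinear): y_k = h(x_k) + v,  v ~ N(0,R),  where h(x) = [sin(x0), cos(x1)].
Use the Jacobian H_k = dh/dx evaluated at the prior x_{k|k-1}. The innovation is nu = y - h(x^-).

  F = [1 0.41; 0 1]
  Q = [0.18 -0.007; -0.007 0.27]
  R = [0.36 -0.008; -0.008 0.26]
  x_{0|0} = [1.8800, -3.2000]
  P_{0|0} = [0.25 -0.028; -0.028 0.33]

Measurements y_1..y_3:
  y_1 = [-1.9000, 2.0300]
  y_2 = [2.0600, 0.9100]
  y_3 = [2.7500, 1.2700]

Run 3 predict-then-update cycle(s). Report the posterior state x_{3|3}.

x_post = [-4.7793, -5.6502]

step 1: x^-=[0.5680, -3.2000]  P^-=[0.4625 0.1003; 0.1003 0.6000]  H_jac=[0.8430 0.0000; 0.0000 -0.0584]  S=[0.6887 -0.0129; -0.0129 0.2620]  K=[0.5663 0.0056; 0.1204 -0.1277]  nu=[-2.4379, 3.0283]  x^+=[-0.7955, -3.8802]  P^+=[0.2418 0.0526; 0.0526 0.5853]
step 2: x^-=[-2.3864, -3.8802]  P^-=[0.5633 0.2856; 0.2856 0.8553]  H_jac=[-0.7281 0.0000; 0.0000 -0.6733]  S=[0.6587 0.1320; 0.1320 0.6477]  K=[-0.5872 -0.1772; -0.1434 -0.8599]  nu=[2.7454, 1.6494]  x^+=[-4.2908, -5.6921]  P^+=[0.2884 0.0614; 0.0614 0.3303]
step 3: x^-=[-6.6246, -5.6921]  P^-=[0.5743 0.1899; 0.1899 0.6003]  H_jac=[0.9423 0.0000; 0.0000 -0.5572]  S=[0.8699 -0.1077; -0.1077 0.4464]  K=[0.6110 -0.0896; 0.1164 -0.7213]  nu=[3.0848, 0.4396]  x^+=[-4.7793, -5.6502]  P^+=[0.2342 0.0506; 0.0506 0.3382]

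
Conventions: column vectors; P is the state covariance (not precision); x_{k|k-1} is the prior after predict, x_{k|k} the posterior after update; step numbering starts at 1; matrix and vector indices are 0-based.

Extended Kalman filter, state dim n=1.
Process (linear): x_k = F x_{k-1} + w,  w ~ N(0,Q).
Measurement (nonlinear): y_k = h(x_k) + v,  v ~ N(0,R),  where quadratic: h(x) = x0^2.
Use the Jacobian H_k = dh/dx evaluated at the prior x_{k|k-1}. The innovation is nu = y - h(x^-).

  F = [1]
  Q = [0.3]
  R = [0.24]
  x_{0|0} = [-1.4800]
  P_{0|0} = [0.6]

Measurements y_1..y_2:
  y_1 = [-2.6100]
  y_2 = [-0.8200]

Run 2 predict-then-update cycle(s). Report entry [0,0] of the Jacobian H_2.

H_jac[0,0] = 0.1877

step 1: x^-=[-1.4800]  P^-=[0.9000]  H_jac=[-2.9600]  S=[8.1254]  K=[-0.3279]  nu=[-4.8004]  x^+=[0.0939]  P^+=[0.0266]
step 2: x^-=[0.0939]  P^-=[0.3266]  H_jac=[0.1877]  S=[0.2515]  K=[0.2437]  nu=[-0.8288]  x^+=[-0.1082]  P^+=[0.3116]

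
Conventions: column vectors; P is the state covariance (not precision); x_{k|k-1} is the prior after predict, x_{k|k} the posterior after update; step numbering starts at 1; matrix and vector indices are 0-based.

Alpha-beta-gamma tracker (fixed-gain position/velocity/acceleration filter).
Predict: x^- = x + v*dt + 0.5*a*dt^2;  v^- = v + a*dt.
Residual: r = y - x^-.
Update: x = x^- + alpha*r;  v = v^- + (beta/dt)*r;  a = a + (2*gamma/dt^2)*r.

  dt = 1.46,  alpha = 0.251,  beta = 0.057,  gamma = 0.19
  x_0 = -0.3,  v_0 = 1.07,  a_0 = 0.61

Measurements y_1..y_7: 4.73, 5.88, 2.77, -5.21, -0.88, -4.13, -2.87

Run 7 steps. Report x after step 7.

x_post = -25.7236

step 1: x_pred=1.9123  r=2.8177  x^+=2.6196  v^+=2.0706  a^+=1.1123
step 2: x_pred=6.8281  r=-0.9481  x^+=6.5902  v^+=3.6576  a^+=0.9433
step 3: x_pred=12.9355  r=-10.1655  x^+=10.3840  v^+=4.6379  a^+=-0.8689
step 4: x_pred=16.2292  r=-21.4392  x^+=10.8479  v^+=2.5322  a^+=-4.6909
step 5: x_pred=9.5454  r=-10.4254  x^+=6.9286  v^+=-4.7235  a^+=-6.5494
step 6: x_pred=-6.9480  r=2.8180  x^+=-6.2407  v^+=-14.1756  a^+=-6.0471
step 7: x_pred=-33.3821  r=30.5121  x^+=-25.7236  v^+=-21.8131  a^+=-0.6077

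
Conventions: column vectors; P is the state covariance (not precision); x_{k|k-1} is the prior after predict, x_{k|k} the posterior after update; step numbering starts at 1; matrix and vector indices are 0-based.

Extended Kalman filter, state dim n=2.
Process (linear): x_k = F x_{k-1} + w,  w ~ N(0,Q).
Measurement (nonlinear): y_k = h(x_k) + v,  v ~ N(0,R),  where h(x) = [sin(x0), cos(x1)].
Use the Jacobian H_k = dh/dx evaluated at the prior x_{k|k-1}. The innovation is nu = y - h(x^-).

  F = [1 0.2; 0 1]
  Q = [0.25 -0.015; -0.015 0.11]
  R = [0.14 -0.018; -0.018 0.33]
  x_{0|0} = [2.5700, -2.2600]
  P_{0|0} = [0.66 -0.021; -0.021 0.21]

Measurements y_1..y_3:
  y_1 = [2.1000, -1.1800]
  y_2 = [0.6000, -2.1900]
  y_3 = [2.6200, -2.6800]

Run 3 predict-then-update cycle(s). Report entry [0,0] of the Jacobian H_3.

step 1: x^-=[2.1180, -2.2600]  P^-=[0.9100 0.0060; 0.0060 0.3200]  H_jac=[-0.5203 0.0000; 0.0000 0.7718]  S=[0.3863 -0.0204; -0.0204 0.5206]  K=[-1.2276 -0.0392; 0.0170 0.4751]  nu=[1.2460, -0.5441]  x^+=[0.6098, -2.4973]  P^+=[0.3290 0.0119; 0.0119 0.2027]
step 2: x^-=[0.1103, -2.4973]  P^-=[0.5918 0.0374; 0.0374 0.3127]  H_jac=[0.9939 0.0000; 0.0000 0.6007]  S=[0.7246 0.0043; 0.0043 0.4428]  K=[0.8115 0.0428; 0.0488 0.4237]  nu=[0.4899, -1.3905]  x^+=[0.4484, -3.0625]  P^+=[0.1135 -0.0008; -0.0008 0.2313]
step 3: x^-=[-0.1642, -3.0625]  P^-=[0.3725 0.0305; 0.0305 0.3413]  H_jac=[0.9866 0.0000; 0.0000 0.0790]  S=[0.5025 -0.0156; -0.0156 0.3321]  K=[0.7325 0.0417; 0.0624 0.0841]  nu=[2.7834, -1.6831]  x^+=[1.8046, -3.0303]  P^+=[0.1032 0.0073; 0.0073 0.3372]

H_jac[0,0] = 0.9866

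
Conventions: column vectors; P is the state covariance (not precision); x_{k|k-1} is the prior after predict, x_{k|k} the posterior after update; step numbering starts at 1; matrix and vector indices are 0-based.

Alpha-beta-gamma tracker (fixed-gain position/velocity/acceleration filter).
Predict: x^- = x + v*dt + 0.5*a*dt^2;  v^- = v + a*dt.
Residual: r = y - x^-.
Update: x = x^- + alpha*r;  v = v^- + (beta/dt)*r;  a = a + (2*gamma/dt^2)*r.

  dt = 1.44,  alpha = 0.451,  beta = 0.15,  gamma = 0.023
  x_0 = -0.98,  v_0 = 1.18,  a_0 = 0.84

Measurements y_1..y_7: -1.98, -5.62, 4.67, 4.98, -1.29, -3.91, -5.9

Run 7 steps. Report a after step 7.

step 1: x_pred=1.5901  r=-3.5701  x^+=-0.0200  v^+=2.0177  a^+=0.7608
step 2: x_pred=3.6743  r=-9.2943  x^+=-0.5174  v^+=2.1451  a^+=0.5546
step 3: x_pred=3.1466  r=1.5234  x^+=3.8336  v^+=3.1025  a^+=0.5884
step 4: x_pred=8.9112  r=-3.9312  x^+=7.1383  v^+=3.5403  a^+=0.5012
step 5: x_pred=12.7559  r=-14.0459  x^+=6.4212  v^+=2.7989  a^+=0.1896
step 6: x_pred=10.6482  r=-14.5582  x^+=4.0825  v^+=1.5555  a^+=-0.1333
step 7: x_pred=6.1841  r=-12.0841  x^+=0.7342  v^+=0.1047  a^+=-0.4014

a_post = -0.4014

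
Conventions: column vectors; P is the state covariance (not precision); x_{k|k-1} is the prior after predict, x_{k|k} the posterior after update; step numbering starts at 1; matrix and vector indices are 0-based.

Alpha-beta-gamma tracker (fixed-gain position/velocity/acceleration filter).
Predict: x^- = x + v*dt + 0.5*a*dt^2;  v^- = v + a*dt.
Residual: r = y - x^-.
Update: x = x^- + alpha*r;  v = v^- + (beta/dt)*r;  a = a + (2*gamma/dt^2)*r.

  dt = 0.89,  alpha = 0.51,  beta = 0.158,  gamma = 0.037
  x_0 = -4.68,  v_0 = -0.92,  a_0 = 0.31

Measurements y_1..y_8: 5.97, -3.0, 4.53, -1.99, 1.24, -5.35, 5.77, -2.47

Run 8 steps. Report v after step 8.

v_post = -0.4231

step 1: x_pred=-5.3760  r=11.3460  x^+=0.4104  v^+=1.3701  a^+=1.3700
step 2: x_pred=2.1724  r=-5.1724  x^+=-0.4655  v^+=1.6712  a^+=0.8868
step 3: x_pred=1.3730  r=3.1570  x^+=2.9831  v^+=3.0208  a^+=1.1817
step 4: x_pred=6.1396  r=-8.1296  x^+=1.9935  v^+=2.6293  a^+=0.4222
step 5: x_pred=4.5008  r=-3.2608  x^+=2.8378  v^+=2.4262  a^+=0.1176
step 6: x_pred=5.0436  r=-10.3936  x^+=-0.2571  v^+=0.6856  a^+=-0.8534
step 7: x_pred=0.0151  r=5.7549  x^+=2.9501  v^+=0.9477  a^+=-0.3158
step 8: x_pred=3.6685  r=-6.1385  x^+=0.5379  v^+=-0.4231  a^+=-0.8893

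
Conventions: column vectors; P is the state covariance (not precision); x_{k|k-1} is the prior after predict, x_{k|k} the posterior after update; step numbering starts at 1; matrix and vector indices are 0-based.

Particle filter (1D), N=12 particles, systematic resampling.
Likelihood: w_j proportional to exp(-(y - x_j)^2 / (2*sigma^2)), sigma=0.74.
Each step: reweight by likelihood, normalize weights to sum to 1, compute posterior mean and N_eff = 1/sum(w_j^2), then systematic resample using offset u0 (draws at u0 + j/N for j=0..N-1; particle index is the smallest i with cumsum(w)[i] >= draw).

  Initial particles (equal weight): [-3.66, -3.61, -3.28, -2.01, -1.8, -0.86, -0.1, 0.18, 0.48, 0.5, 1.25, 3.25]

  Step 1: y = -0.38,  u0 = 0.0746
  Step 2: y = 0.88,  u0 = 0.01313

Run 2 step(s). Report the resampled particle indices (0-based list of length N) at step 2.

step 1: w=[0.0000, 0.0000, 0.0001, 0.0231, 0.0414, 0.2115, 0.2430, 0.1961, 0.1329, 0.1287, 0.0231, 0.0000]  mean=-0.1354  Neff=5.5780  idx=[5, 5, 5, 6, 6, 6, 7, 7, 8, 8, 9, 10]
step 2: w=[0.0102, 0.0102, 0.0102, 0.0671, 0.0671, 0.0671, 0.1031, 0.1031, 0.1393, 0.1393, 0.1413, 0.1423]  mean=0.3730  Neff=8.7668  idx=[1, 3, 5, 6, 7, 7, 8, 9, 9, 10, 10, 11]

resampled_idx = [1, 3, 5, 6, 7, 7, 8, 9, 9, 10, 10, 11]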